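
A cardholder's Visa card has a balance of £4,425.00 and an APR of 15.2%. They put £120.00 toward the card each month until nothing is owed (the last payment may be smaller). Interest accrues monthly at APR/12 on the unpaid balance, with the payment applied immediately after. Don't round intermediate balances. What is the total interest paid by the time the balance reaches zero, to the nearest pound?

Monthly rate r = 15.2%/12 = 1.26667% = 0.0126667.
Payoff takes n = ⌈−ln(1 − rB₀/P)/ln(1+r)⌉ = ⌈50.003⌉ = 51 payments; the last is £0.33.
Total paid = 50·£120.00 + £0.33 = £6,000.33.
Total interest = total paid − principal = £6,000.33 − £4,425.00 = £1,575.33.

£1,575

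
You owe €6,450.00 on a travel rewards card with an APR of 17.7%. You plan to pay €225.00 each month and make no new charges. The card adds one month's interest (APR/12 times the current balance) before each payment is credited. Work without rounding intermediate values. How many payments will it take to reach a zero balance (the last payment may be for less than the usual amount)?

38 months

Monthly rate r = 17.7%/12 = 1.475% = 0.01475.
Recurrence: B ← B·(1+r) − €225.00.
Month 1: interest €95.14; balance after payment €6,320.14.
Month 2: interest €93.22; balance after payment €6,188.36.
Closed form: n = −ln(1 − rB₀/P)/ln(1+r) = −ln(0.57717)/ln(1.01475) ≈ 37.537, so the balance reaches zero during payment 38.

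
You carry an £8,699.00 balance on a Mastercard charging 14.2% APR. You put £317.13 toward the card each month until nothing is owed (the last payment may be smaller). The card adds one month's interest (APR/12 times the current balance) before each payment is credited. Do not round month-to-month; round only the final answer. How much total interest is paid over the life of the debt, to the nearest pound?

Monthly rate r = 14.2%/12 = 1.18333% = 0.0118333.
Payoff takes n = ⌈−ln(1 − rB₀/P)/ln(1+r)⌉ = ⌈33.360⌉ = 34 payments; the last is £114.52.
Total paid = 33·£317.13 + £114.52 = £10,579.81.
Total interest = total paid − principal = £10,579.81 − £8,699.00 = £1,880.81.

£1,881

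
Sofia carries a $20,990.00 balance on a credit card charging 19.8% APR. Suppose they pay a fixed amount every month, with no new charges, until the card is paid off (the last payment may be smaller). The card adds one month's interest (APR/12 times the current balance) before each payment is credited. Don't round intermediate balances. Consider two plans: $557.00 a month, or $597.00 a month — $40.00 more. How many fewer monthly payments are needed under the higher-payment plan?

6 fewer payments

Monthly rate r = 19.8%/12 = 1.65% = 0.0165.
At $557.00/mo: n = ⌈−ln(1 − rB₀/P)/ln(1+r)⌉ = 60 payments (last $230.51); total interest = total paid − $20,990.00 = $12,103.51.
At $597.00/mo: 54 payments (last $16.03); total interest $10,667.03.
Payments saved = 60 − 54 = 6.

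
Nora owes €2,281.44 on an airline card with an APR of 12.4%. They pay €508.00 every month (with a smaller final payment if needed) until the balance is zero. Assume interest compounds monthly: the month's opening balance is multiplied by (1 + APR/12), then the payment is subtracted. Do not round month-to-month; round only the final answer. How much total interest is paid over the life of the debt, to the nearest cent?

€67.30

Monthly rate r = 12.4%/12 = 1.03333% = 0.0103333.
Payoff takes n = ⌈−ln(1 − rB₀/P)/ln(1+r)⌉ = ⌈4.622⌉ = 5 payments; the last is €316.74.
Total paid = 4·€508.00 + €316.74 = €2,348.74.
Total interest = total paid − principal = €2,348.74 − €2,281.44 = €67.30.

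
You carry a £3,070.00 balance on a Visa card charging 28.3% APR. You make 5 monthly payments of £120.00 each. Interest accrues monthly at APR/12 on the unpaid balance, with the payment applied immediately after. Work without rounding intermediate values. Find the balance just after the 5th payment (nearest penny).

£2,820.51

Monthly rate r = 28.3%/12 = 2.35833% = 0.0235833.
Each month: B ← B·(1+r) − £120.00.
Month 1: interest £72.40; balance after payment £3,022.40.
Month 2: interest £71.28; balance after payment £2,973.68.
Month 3: interest £70.13; balance after payment £2,923.81.
Month 4: interest £68.95; balance after payment £2,872.76.
Month 5: interest £67.75; balance after payment £2,820.51.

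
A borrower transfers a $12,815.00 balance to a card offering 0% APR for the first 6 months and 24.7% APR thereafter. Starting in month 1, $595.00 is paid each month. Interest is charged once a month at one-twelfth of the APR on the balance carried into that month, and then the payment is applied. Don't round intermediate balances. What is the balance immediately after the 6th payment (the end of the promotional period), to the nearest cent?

Promo months 1–6 at r₀ = 0%/12 = 0; months 7+ at r₁ = 24.7%/12 = 0.0205833.
After month 6 (no interest yet): B = $12,815.00 − 6·$595.00 = $9,245.00.

$9,245.00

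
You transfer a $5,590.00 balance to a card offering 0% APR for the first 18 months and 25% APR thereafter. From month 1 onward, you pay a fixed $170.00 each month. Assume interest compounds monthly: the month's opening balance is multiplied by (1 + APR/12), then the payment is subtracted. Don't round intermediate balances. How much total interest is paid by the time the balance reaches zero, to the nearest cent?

$529.90

Promo months 1–18 at r₀ = 0%/12 = 0; months 19+ at r₁ = 25%/12 = 0.0208333.
After month 18 (no interest yet): B = $5,590.00 − 18·$170.00 = $2,530.00.
Then at r₁ with $170.00/mo: n₂ = −ln(1 − r₁·B/P)/ln(1+r₁) ≈ 18.00 → 18 more payments.
Total paid = 35·$170.00 + $169.90 = $6,119.90; interest = $6,119.90 − $5,590.00 = $529.90.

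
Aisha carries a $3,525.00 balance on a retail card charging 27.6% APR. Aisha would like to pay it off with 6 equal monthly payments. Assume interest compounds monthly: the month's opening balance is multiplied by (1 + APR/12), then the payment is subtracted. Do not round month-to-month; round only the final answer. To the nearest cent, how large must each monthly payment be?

$635.69

Monthly rate r = 27.6%/12 = 2.3% = 0.023.
Level-payment amortization: P = B₀·r / (1 − (1+r)^(−n)) = 3525.00·0.023 / (1 − 1.023^(−6)).
Denominator 1 − (1+r)^(−6) = 0.127538648.
P = 81.075 / 0.127538648 ≈ 635.69.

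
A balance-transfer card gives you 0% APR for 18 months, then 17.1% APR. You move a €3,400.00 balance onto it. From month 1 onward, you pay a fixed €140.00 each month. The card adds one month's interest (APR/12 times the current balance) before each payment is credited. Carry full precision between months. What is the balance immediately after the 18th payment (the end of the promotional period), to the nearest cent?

€880.00

Promo months 1–18 at r₀ = 0%/12 = 0; months 19+ at r₁ = 17.1%/12 = 0.01425.
After month 18 (no interest yet): B = €3,400.00 − 18·€140.00 = €880.00.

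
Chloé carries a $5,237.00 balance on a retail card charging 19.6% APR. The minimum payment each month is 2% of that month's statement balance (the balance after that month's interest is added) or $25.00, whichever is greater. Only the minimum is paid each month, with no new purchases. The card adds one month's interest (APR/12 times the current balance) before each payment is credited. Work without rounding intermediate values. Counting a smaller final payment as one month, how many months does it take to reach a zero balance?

463 months

Monthly rate r = 19.6%/12 = 1.63333% = 0.0163333.
While 2% of the post-interest balance exceeds $25.00, each month B ← (B·(1+r))·(1 − 0.02), i.e. B shrinks by the factor (1+r)·0.98 = 0.99601.
This holds for months 1–363. Entering month 364 the balance is $1,225.40; 2% of the post-interest balance is now below $25.00, so the flat $25.00 minimum applies from here.
From month 364 a fixed $25.00 at rate r clears $1,225.40 in 100 more payments. Total: 363 + 100 = 463 months.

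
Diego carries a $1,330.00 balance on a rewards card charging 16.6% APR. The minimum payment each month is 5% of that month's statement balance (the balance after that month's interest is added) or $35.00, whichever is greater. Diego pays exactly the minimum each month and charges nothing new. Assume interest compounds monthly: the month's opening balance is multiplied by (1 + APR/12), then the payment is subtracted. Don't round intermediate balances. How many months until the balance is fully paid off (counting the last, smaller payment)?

41 months

Monthly rate r = 16.6%/12 = 1.38333% = 0.0138333.
While 5% of the post-interest balance exceeds $35.00, each month B ← (B·(1+r))·(1 − 0.05), i.e. B shrinks by the factor (1+r)·0.95 = 0.96314.
This holds for months 1–18. Entering month 19 the balance is $676.51; 5% of the post-interest balance is now below $35.00, so the flat $35.00 minimum applies from here.
From month 19 a fixed $35.00 at rate r clears $676.51 in 23 more payments. Total: 18 + 23 = 41 months.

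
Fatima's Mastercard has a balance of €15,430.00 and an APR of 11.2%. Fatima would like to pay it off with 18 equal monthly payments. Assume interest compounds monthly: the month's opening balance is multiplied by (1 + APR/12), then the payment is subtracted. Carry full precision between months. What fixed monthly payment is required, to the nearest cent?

€935.23

Monthly rate r = 11.2%/12 = 0.933333% = 0.00933333.
Level-payment amortization: P = B₀·r / (1 − (1+r)^(−n)) = 15430.00·0.00933333 / (1 − 1.00933^(−18)).
Denominator 1 − (1+r)^(−18) = 0.153987246.
P = 144.013 / 0.153987246 ≈ 935.23.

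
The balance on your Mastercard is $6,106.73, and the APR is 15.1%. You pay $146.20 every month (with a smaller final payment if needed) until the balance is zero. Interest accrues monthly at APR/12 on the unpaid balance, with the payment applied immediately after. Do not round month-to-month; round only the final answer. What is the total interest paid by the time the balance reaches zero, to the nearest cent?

Monthly rate r = 15.1%/12 = 1.25833% = 0.0125833.
Payoff takes n = ⌈−ln(1 − rB₀/P)/ln(1+r)⌉ = ⌈59.634⌉ = 60 payments; the last is $92.86.
Total paid = 59·$146.20 + $92.86 = $8,718.66.
Total interest = total paid − principal = $8,718.66 − $6,106.73 = $2,611.93.

$2,611.93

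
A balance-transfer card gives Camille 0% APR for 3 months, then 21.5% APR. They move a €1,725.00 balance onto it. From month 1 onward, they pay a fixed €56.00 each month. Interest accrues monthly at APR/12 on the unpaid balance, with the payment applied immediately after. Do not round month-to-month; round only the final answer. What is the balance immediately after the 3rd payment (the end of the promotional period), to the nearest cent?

Promo months 1–3 at r₀ = 0%/12 = 0; months 4+ at r₁ = 21.5%/12 = 0.0179167.
After month 3 (no interest yet): B = €1,725.00 − 3·€56.00 = €1,557.00.

€1,557.00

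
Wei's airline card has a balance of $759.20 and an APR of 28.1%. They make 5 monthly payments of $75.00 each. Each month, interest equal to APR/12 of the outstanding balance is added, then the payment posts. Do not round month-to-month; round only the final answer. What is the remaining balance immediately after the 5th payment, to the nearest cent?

Monthly rate r = 28.1%/12 = 2.34167% = 0.0234167.
Each month: B ← B·(1+r) − $75.00.
Month 1: interest $17.78; balance after payment $701.98.
Month 2: interest $16.44; balance after payment $643.42.
Month 3: interest $15.07; balance after payment $583.48.
Month 4: interest $13.66; balance after payment $522.15.
Month 5: interest $12.23; balance after payment $459.37.

$459.37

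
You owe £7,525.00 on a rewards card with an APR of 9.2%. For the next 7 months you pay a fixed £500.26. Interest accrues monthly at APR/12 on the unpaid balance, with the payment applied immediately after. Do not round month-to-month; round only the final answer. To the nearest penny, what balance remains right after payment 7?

Monthly rate r = 9.2%/12 = 0.766667% = 0.00766667.
Each month: B ← B·(1+r) − £500.26.
Month 1: interest £57.69; balance after payment £7,082.43.
Month 2: interest £54.30; balance after payment £6,636.47.
Month 3: interest £50.88; balance after payment £6,187.09.
Month 4: interest £47.43; balance after payment £5,734.26.
Month 5: interest £43.96; balance after payment £5,277.97.
Month 6: interest £40.46; balance after payment £4,818.17.
Month 7: interest £36.94; balance after payment £4,354.85.

£4,354.85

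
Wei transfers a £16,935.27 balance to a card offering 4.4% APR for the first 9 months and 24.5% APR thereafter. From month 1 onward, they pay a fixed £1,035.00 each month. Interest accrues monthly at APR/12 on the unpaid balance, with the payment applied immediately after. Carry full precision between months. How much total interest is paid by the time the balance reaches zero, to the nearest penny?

Promo months 1–9 at r₀ = 4.4%/12 = 0.00366667; months 10+ at r₁ = 24.5%/12 = 0.0204167.
After month 9: iterate B ← B·(1+r₀) − £1,035.00 for 9 months → £8,049.61.
Then at r₁ with £1,035.00/mo: n₂ = −ln(1 − r₁·B/P)/ln(1+r₁) ≈ 8.56 → 9 more payments.
Total paid = 17·£1,035.00 + £577.35 = £18,172.35; interest = £18,172.35 − £16,935.27 = £1,237.08.

£1,237.08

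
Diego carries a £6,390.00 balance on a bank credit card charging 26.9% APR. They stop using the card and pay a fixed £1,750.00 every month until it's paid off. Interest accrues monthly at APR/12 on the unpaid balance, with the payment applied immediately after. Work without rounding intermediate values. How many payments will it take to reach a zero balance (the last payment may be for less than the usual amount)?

4 payments

Monthly rate r = 26.9%/12 = 2.24167% = 0.0224167.
Recurrence: B ← B·(1+r) − £1,750.00.
Month 1: interest £143.24; balance after payment £4,783.24.
Month 2: interest £107.22; balance after payment £3,140.47.
Month 3: interest £70.40; balance after payment £1,460.87.
Month 4: interest £32.75; balance after payment £0.00.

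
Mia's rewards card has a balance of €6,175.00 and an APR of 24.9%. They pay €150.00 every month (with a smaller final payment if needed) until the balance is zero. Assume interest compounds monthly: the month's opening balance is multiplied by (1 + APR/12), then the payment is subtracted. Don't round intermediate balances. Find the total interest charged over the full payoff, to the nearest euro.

Monthly rate r = 24.9%/12 = 2.075% = 0.02075.
Payoff takes n = ⌈−ln(1 − rB₀/P)/ln(1+r)⌉ = ⌈93.758⌉ = 94 payments; the last is €114.04.
Total paid = 93·€150.00 + €114.04 = €14,064.04.
Total interest = total paid − principal = €14,064.04 − €6,175.00 = €7,889.04.

€7,889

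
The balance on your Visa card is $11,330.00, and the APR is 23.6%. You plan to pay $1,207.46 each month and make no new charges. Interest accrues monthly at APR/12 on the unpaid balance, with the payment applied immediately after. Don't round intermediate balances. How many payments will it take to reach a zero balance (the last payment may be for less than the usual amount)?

Monthly rate r = 23.6%/12 = 1.96667% = 0.0196667.
Recurrence: B ← B·(1+r) − $1,207.46.
Month 1: interest $222.82; balance after payment $10,345.36.
Month 2: interest $203.46; balance after payment $9,341.36.
Closed form: n = −ln(1 − rB₀/P)/ln(1+r) = −ln(0.81546)/ln(1.01967) ≈ 10.475, so the balance reaches zero during payment 11.

11 payments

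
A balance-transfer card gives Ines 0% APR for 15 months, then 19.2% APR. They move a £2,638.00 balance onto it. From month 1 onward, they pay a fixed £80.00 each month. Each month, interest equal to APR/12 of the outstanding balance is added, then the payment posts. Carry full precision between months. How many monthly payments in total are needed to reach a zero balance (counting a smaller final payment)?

37 months

Promo months 1–15 at r₀ = 0%/12 = 0; months 16+ at r₁ = 19.2%/12 = 0.016.
After month 15 (no interest yet): B = £2,638.00 − 15·£80.00 = £1,438.00.
Then at r₁ with £80.00/mo: n₂ = −ln(1 − r₁·B/P)/ln(1+r₁) ≈ 21.36 → 22 more payments.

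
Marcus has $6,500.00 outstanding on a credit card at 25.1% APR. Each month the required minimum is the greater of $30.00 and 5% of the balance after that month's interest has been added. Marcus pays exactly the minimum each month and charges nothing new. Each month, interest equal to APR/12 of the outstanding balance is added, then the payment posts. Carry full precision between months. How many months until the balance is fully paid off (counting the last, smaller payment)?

Monthly rate r = 25.1%/12 = 2.09167% = 0.0209167.
While 5% of the post-interest balance exceeds $30.00, each month B ← (B·(1+r))·(1 − 0.05), i.e. B shrinks by the factor (1+r)·0.95 = 0.96987.
This holds for months 1–79. Entering month 80 the balance is $579.84; 5% of the post-interest balance is now below $30.00, so the flat $30.00 minimum applies from here.
From month 80 a fixed $30.00 at rate r clears $579.84 in 26 more payments. Total: 79 + 26 = 105 months.

105 months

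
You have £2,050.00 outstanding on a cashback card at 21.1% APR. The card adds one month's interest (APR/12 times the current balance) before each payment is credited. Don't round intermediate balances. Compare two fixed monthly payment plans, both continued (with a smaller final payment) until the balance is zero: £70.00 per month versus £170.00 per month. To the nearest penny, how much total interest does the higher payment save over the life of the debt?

Monthly rate r = 21.1%/12 = 1.75833% = 0.0175833.
At £70.00/mo: n = ⌈−ln(1 − rB₀/P)/ln(1+r)⌉ = 42 payments (last £35.62); total interest = total paid − £2,050.00 = £855.62.
At £170.00/mo: 14 payments (last £114.47); total interest £274.47.
Interest saved = £855.62 − £274.47 = £581.15.

£581.15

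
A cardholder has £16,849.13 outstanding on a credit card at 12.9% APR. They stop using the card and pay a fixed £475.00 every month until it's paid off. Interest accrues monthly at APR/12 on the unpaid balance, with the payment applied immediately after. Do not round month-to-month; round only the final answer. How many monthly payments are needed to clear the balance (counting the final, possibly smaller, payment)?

45 payments

Monthly rate r = 12.9%/12 = 1.075% = 0.01075.
Recurrence: B ← B·(1+r) − £475.00.
Month 1: interest £181.13; balance after payment £16,555.26.
Month 2: interest £177.97; balance after payment £16,258.23.
Closed form: n = −ln(1 − rB₀/P)/ln(1+r) = −ln(0.61868)/ln(1.01075) ≈ 44.907, so the balance reaches zero during payment 45.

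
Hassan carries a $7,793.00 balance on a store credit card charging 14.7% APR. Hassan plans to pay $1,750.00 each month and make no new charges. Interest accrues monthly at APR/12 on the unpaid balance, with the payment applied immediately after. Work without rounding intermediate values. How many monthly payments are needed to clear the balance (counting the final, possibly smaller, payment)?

Monthly rate r = 14.7%/12 = 1.225% = 0.01225.
Recurrence: B ← B·(1+r) − $1,750.00.
Month 1: interest $95.46; balance after payment $6,138.46.
Month 2: interest $75.20; balance after payment $4,463.66.
Month 3: interest $54.68; balance after payment $2,768.34.
Month 4: interest $33.91; balance after payment $1,052.25.
Month 5: interest $12.89; balance after payment $0.00.

5 payments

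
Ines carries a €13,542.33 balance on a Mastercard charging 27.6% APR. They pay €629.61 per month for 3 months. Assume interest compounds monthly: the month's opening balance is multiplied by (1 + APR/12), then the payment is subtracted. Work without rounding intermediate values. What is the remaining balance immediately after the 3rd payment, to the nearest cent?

Monthly rate r = 27.6%/12 = 2.3% = 0.023.
Each month: B ← B·(1+r) − €629.61.
Month 1: interest €311.47; balance after payment €13,224.19.
Month 2: interest €304.16; balance after payment €12,898.74.
Month 3: interest €296.67; balance after payment €12,565.80.

€12,565.80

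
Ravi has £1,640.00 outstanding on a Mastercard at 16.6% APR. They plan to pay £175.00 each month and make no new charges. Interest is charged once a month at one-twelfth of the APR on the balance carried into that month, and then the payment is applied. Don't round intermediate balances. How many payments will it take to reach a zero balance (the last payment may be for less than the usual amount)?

11 months

Monthly rate r = 16.6%/12 = 1.38333% = 0.0138333.
Recurrence: B ← B·(1+r) − £175.00.
Month 1: interest £22.69; balance after payment £1,487.69.
Month 2: interest £20.58; balance after payment £1,333.27.
Closed form: n = −ln(1 − rB₀/P)/ln(1+r) = −ln(0.87036)/ln(1.01383) ≈ 10.106, so the balance reaches zero during payment 11.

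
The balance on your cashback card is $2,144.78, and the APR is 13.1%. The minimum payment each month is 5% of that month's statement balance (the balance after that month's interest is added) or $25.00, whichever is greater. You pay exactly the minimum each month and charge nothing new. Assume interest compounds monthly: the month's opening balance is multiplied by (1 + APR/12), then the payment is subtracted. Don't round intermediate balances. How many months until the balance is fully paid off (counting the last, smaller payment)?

59 months

Monthly rate r = 13.1%/12 = 1.09167% = 0.0109167.
While 5% of the post-interest balance exceeds $25.00, each month B ← (B·(1+r))·(1 − 0.05), i.e. B shrinks by the factor (1+r)·0.95 = 0.96037.
This holds for months 1–37. Entering month 38 the balance is $480.42; 5% of the post-interest balance is now below $25.00, so the flat $25.00 minimum applies from here.
From month 38 a fixed $25.00 at rate r clears $480.42 in 22 more payments. Total: 37 + 22 = 59 months.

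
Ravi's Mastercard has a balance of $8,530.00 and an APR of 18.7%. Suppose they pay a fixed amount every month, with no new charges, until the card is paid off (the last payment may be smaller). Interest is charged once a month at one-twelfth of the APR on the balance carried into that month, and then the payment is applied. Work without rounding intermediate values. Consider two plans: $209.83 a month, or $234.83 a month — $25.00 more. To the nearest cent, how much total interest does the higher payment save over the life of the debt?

$942.44

Monthly rate r = 18.7%/12 = 1.55833% = 0.0155833.
At $209.83/mo: n = ⌈−ln(1 − rB₀/P)/ln(1+r)⌉ = 65 payments (last $191.40); total interest = total paid − $8,530.00 = $5,090.52.
At $234.83/mo: 54 payments (last $232.09); total interest $4,148.08.
Interest saved = $5,090.52 − $4,148.08 = $942.44.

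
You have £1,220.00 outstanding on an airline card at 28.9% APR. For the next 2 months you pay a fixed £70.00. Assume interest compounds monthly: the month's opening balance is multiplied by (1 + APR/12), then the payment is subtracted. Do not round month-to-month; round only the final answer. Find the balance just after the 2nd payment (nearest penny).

£1,137.79

Monthly rate r = 28.9%/12 = 2.40833% = 0.0240833.
Each month: B ← B·(1+r) − £70.00.
Month 1: interest £29.38; balance after payment £1,179.38.
Month 2: interest £28.40; balance after payment £1,137.79.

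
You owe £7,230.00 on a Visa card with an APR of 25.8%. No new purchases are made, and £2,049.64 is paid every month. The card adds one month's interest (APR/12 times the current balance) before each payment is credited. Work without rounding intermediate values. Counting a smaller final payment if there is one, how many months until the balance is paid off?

Monthly rate r = 25.8%/12 = 2.15% = 0.0215.
Recurrence: B ← B·(1+r) − £2,049.64.
Month 1: interest £155.45; balance after payment £5,335.81.
Month 2: interest £114.72; balance after payment £3,400.88.
Month 3: interest £73.12; balance after payment £1,424.36.
Month 4: interest £30.62; balance after payment £0.00.

4 payments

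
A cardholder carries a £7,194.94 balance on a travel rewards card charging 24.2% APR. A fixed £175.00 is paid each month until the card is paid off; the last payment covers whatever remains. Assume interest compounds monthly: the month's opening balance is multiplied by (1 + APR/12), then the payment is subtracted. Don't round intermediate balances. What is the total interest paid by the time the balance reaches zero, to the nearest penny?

Monthly rate r = 24.2%/12 = 2.01667% = 0.0201667.
Payoff takes n = ⌈−ln(1 − rB₀/P)/ln(1+r)⌉ = ⌈88.493⌉ = 89 payments; the last is £86.77.
Total paid = 88·£175.00 + £86.77 = £15,486.77.
Total interest = total paid − principal = £15,486.77 − £7,194.94 = £8,291.83.

£8,291.83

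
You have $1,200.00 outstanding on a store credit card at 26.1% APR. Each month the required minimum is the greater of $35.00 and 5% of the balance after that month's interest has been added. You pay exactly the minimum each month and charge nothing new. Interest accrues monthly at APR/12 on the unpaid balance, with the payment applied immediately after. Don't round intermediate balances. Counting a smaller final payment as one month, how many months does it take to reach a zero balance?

Monthly rate r = 26.1%/12 = 2.175% = 0.02175.
While 5% of the post-interest balance exceeds $35.00, each month B ← (B·(1+r))·(1 − 0.05), i.e. B shrinks by the factor (1+r)·0.95 = 0.97066.
This holds for months 1–19. Entering month 20 the balance is $681.52; 5% of the post-interest balance is now below $35.00, so the flat $35.00 minimum applies from here.
From month 20 a fixed $35.00 at rate r clears $681.52 in 26 more payments. Total: 19 + 26 = 45 months.

45 months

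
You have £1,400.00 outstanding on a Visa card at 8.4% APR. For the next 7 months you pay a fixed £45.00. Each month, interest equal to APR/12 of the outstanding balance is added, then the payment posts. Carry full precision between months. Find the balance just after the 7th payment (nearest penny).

£1,148.36

Monthly rate r = 8.4%/12 = 0.7% = 0.007.
Each month: B ← B·(1+r) − £45.00.
Month 1: interest £9.80; balance after payment £1,364.80.
Month 2: interest £9.55; balance after payment £1,329.35.
Month 3: interest £9.31; balance after payment £1,293.66.
Month 4: interest £9.06; balance after payment £1,257.71.
Month 5: interest £8.80; balance after payment £1,221.52.
Month 6: interest £8.55; balance after payment £1,185.07.
Month 7: interest £8.30; balance after payment £1,148.36.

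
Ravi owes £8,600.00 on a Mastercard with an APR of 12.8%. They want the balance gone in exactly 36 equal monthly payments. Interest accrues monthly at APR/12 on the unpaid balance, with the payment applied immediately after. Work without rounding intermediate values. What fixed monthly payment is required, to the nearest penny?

£288.94

Monthly rate r = 12.8%/12 = 1.06667% = 0.0106667.
Level-payment amortization: P = B₀·r / (1 − (1+r)^(−n)) = 8600.00·0.0106667 / (1 − 1.01067^(−36)).
Denominator 1 − (1+r)^(−36) = 0.317482047.
P = 91.7333 / 0.317482047 ≈ 288.94.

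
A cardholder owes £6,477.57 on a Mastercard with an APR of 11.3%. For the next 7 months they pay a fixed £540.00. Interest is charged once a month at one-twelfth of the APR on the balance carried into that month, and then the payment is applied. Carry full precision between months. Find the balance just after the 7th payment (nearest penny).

£3,028.33

Monthly rate r = 11.3%/12 = 0.941667% = 0.00941667.
Each month: B ← B·(1+r) − £540.00.
Month 1: interest £61.00; balance after payment £5,998.57.
Month 2: interest £56.49; balance after payment £5,515.05.
Month 3: interest £51.93; balance after payment £5,026.99.
Month 4: interest £47.34; balance after payment £4,534.32.
Month 5: interest £42.70; balance after payment £4,037.02.
Month 6: interest £38.02; balance after payment £3,535.04.
Month 7: interest £33.29; balance after payment £3,028.33.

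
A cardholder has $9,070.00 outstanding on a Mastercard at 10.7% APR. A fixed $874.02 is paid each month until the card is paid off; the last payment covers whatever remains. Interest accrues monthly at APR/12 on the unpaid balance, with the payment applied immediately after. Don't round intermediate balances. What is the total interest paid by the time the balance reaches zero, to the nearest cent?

$490.05

Monthly rate r = 10.7%/12 = 0.891667% = 0.00891667.
Payoff takes n = ⌈−ln(1 − rB₀/P)/ln(1+r)⌉ = ⌈10.938⌉ = 11 payments; the last is $819.85.
Total paid = 10·$874.02 + $819.85 = $9,560.05.
Total interest = total paid − principal = $9,560.05 − $9,070.00 = $490.05.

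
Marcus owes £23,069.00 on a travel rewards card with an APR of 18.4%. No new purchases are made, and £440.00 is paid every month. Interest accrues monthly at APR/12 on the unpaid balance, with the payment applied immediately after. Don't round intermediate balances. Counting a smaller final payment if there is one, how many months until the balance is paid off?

108 months

Monthly rate r = 18.4%/12 = 1.53333% = 0.0153333.
Recurrence: B ← B·(1+r) − £440.00.
Month 1: interest £353.72; balance after payment £22,982.72.
Month 2: interest £352.40; balance after payment £22,895.13.
Closed form: n = −ln(1 − rB₀/P)/ln(1+r) = −ln(0.19608)/ln(1.01533) ≈ 107.067, so the balance reaches zero during payment 108.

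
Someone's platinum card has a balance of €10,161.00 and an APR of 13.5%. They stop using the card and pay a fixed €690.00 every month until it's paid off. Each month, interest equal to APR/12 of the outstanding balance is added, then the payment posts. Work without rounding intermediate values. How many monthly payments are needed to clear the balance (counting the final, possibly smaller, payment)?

17 months

Monthly rate r = 13.5%/12 = 1.125% = 0.01125.
Recurrence: B ← B·(1+r) − €690.00.
Month 1: interest €114.31; balance after payment €9,585.31.
Month 2: interest €107.83; balance after payment €9,003.15.
Closed form: n = −ln(1 − rB₀/P)/ln(1+r) = −ln(0.83433)/ln(1.01125) ≈ 16.190, so the balance reaches zero during payment 17.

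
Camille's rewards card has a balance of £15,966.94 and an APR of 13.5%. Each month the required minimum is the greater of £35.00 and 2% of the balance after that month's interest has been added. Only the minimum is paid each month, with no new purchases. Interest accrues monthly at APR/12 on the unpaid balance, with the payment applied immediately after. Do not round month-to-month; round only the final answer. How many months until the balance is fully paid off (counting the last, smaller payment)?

320 months

Monthly rate r = 13.5%/12 = 1.125% = 0.01125.
While 2% of the post-interest balance exceeds £35.00, each month B ← (B·(1+r))·(1 − 0.02), i.e. B shrinks by the factor (1+r)·0.98 = 0.99102.
This holds for months 1–247. Entering month 248 the balance is £1,722.35; 2% of the post-interest balance is now below £35.00, so the flat £35.00 minimum applies from here.
From month 248 a fixed £35.00 at rate r clears £1,722.35 in 73 more payments. Total: 247 + 73 = 320 months.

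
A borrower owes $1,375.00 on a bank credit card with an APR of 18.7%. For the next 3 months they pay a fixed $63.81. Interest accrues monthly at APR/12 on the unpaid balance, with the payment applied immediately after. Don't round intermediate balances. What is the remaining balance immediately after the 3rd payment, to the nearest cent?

$1,245.86

Monthly rate r = 18.7%/12 = 1.55833% = 0.0155833.
Each month: B ← B·(1+r) − $63.81.
Month 1: interest $21.43; balance after payment $1,332.62.
Month 2: interest $20.77; balance after payment $1,289.57.
Month 3: interest $20.10; balance after payment $1,245.86.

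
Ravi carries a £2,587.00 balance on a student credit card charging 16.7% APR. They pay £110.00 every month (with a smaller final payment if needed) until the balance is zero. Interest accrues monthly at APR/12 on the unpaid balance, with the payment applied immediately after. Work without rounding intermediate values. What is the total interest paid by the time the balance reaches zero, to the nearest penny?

Monthly rate r = 16.7%/12 = 1.39167% = 0.0139167.
Payoff takes n = ⌈−ln(1 − rB₀/P)/ln(1+r)⌉ = ⌈28.685⌉ = 29 payments; the last is £75.52.
Total paid = 28·£110.00 + £75.52 = £3,155.52.
Total interest = total paid − principal = £3,155.52 − £2,587.00 = £568.52.

£568.52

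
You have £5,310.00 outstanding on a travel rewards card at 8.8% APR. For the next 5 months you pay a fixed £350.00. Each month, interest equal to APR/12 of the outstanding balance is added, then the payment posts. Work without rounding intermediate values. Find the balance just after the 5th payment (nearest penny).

£3,731.72

Monthly rate r = 8.8%/12 = 0.733333% = 0.00733333.
Each month: B ← B·(1+r) − £350.00.
Month 1: interest £38.94; balance after payment £4,998.94.
Month 2: interest £36.66; balance after payment £4,685.60.
Month 3: interest £34.36; balance after payment £4,369.96.
Month 4: interest £32.05; balance after payment £4,052.01.
Month 5: interest £29.71; balance after payment £3,731.72.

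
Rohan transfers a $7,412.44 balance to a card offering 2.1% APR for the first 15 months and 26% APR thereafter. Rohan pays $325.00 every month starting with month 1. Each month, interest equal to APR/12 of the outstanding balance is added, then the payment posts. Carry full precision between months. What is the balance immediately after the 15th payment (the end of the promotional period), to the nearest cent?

Promo months 1–15 at r₀ = 2.1%/12 = 0.00175; months 16+ at r₁ = 26%/12 = 0.0216667.
After month 15: iterate B ← B·(1+r₀) − $325.00 for 15 months → $2,674.24.

$2,674.24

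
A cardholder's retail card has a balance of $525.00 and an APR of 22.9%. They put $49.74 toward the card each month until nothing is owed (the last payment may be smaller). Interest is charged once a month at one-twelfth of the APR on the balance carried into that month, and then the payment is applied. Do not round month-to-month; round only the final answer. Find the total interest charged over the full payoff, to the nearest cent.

$66.87

Monthly rate r = 22.9%/12 = 1.90833% = 0.0190833.
Payoff takes n = ⌈−ln(1 − rB₀/P)/ln(1+r)⌉ = ⌈11.898⌉ = 12 payments; the last is $44.73.
Total paid = 11·$49.74 + $44.73 = $591.87.
Total interest = total paid − principal = $591.87 − $525.00 = $66.87.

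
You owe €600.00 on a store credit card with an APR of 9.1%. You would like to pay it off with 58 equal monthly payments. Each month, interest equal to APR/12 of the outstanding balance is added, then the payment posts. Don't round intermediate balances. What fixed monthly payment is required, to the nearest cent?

Monthly rate r = 9.1%/12 = 0.758333% = 0.00758333.
Level-payment amortization: P = B₀·r / (1 − (1+r)^(−n)) = 600.00·0.00758333 / (1 − 1.00758^(−58)).
Denominator 1 − (1+r)^(−58) = 0.354786504.
P = 4.55 / 0.354786504 ≈ 12.82.

€12.82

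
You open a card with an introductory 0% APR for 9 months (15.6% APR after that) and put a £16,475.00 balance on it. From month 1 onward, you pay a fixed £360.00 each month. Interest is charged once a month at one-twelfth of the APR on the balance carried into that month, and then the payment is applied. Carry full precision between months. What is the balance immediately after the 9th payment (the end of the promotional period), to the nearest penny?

£13,235.00

Promo months 1–9 at r₀ = 0%/12 = 0; months 10+ at r₁ = 15.6%/12 = 0.013.
After month 9 (no interest yet): B = £16,475.00 − 9·£360.00 = £13,235.00.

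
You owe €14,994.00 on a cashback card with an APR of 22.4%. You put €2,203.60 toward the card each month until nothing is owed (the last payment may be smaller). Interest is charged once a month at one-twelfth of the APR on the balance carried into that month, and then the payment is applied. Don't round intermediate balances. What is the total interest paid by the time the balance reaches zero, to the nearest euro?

Monthly rate r = 22.4%/12 = 1.86667% = 0.0186667.
Payoff takes n = ⌈−ln(1 − rB₀/P)/ln(1+r)⌉ = ⌈7.345⌉ = 8 payments; the last is €764.02.
Total paid = 7·€2,203.60 + €764.02 = €16,189.22.
Total interest = total paid − principal = €16,189.22 − €14,994.00 = €1,195.22.

€1,195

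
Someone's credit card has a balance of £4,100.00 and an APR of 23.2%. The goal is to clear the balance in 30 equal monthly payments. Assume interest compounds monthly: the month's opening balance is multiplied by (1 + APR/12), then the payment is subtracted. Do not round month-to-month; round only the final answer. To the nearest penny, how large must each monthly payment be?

£181.39

Monthly rate r = 23.2%/12 = 1.93333% = 0.0193333.
Level-payment amortization: P = B₀·r / (1 − (1+r)^(−n)) = 4100.00·0.0193333 / (1 − 1.01933^(−30)).
Denominator 1 − (1+r)^(−30) = 0.436993759.
P = 79.2667 / 0.436993759 ≈ 181.39.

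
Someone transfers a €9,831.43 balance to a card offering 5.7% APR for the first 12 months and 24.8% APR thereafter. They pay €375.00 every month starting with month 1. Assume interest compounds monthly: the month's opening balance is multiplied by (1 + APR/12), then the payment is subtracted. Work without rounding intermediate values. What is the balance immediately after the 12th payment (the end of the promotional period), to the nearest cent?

Promo months 1–12 at r₀ = 5.7%/12 = 0.00475; months 13+ at r₁ = 24.8%/12 = 0.0206667.
After month 12: iterate B ← B·(1+r₀) − €375.00 for 12 months → €5,787.25.

€5,787.25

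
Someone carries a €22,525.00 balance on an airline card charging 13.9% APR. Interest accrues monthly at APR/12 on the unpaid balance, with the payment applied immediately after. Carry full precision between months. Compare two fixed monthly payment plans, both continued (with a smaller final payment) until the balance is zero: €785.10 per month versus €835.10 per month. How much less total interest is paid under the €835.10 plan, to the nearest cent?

€374.72

Monthly rate r = 13.9%/12 = 1.15833% = 0.0115833.
At €785.10/mo: n = ⌈−ln(1 − rB₀/P)/ln(1+r)⌉ = 36 payments (last €60.24); total interest = total paid − €22,525.00 = €5,013.74.
At €835.10/mo: 33 payments (last €440.82); total interest €4,639.02.
Interest saved = €5,013.74 − €4,639.02 = €374.72.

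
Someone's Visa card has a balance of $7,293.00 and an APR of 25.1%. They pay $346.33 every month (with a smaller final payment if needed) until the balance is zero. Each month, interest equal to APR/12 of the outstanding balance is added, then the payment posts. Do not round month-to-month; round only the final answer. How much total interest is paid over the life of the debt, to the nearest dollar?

Monthly rate r = 25.1%/12 = 2.09167% = 0.0209167.
Payoff takes n = ⌈−ln(1 − rB₀/P)/ln(1+r)⌉ = ⌈28.049⌉ = 29 payments; the last is $17.21.
Total paid = 28·$346.33 + $17.21 = $9,714.45.
Total interest = total paid − principal = $9,714.45 − $7,293.00 = $2,421.45.

$2,421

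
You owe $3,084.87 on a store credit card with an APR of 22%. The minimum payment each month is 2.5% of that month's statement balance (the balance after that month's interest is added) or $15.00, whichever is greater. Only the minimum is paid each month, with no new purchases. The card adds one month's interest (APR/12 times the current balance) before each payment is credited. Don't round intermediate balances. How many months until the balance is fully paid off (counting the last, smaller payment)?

Monthly rate r = 22%/12 = 1.83333% = 0.0183333.
While 2.5% of the post-interest balance exceeds $15.00, each month B ← (B·(1+r))·(1 − 0.025), i.e. B shrinks by the factor (1+r)·0.975 = 0.99287.
This holds for months 1–232. Entering month 233 the balance is $587.19; 2.5% of the post-interest balance is now below $15.00, so the flat $15.00 minimum applies from here.
From month 233 a fixed $15.00 at rate r clears $587.19 in 70 more payments. Total: 232 + 70 = 302 months.

302 months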